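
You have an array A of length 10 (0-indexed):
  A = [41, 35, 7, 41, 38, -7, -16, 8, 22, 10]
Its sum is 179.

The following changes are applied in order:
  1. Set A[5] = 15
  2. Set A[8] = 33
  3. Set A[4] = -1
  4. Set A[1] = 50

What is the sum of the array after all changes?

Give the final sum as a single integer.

Answer: 188

Derivation:
Initial sum: 179
Change 1: A[5] -7 -> 15, delta = 22, sum = 201
Change 2: A[8] 22 -> 33, delta = 11, sum = 212
Change 3: A[4] 38 -> -1, delta = -39, sum = 173
Change 4: A[1] 35 -> 50, delta = 15, sum = 188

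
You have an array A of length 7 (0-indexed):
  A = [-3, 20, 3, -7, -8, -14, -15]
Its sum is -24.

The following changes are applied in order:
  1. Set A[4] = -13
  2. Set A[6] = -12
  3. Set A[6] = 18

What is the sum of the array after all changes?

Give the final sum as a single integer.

Answer: 4

Derivation:
Initial sum: -24
Change 1: A[4] -8 -> -13, delta = -5, sum = -29
Change 2: A[6] -15 -> -12, delta = 3, sum = -26
Change 3: A[6] -12 -> 18, delta = 30, sum = 4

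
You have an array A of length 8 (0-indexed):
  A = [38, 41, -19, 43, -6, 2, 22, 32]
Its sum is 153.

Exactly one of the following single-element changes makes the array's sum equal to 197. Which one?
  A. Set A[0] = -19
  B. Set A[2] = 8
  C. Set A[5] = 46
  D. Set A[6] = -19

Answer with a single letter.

Option A: A[0] 38->-19, delta=-57, new_sum=153+(-57)=96
Option B: A[2] -19->8, delta=27, new_sum=153+(27)=180
Option C: A[5] 2->46, delta=44, new_sum=153+(44)=197 <-- matches target
Option D: A[6] 22->-19, delta=-41, new_sum=153+(-41)=112

Answer: C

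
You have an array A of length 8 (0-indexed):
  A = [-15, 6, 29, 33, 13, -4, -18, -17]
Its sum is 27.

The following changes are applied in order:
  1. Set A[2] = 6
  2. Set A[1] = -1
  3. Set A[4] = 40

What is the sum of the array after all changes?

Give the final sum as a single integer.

Initial sum: 27
Change 1: A[2] 29 -> 6, delta = -23, sum = 4
Change 2: A[1] 6 -> -1, delta = -7, sum = -3
Change 3: A[4] 13 -> 40, delta = 27, sum = 24

Answer: 24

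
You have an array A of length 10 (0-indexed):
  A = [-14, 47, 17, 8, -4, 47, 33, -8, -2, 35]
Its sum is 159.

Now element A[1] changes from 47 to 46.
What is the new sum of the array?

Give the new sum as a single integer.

Answer: 158

Derivation:
Old value at index 1: 47
New value at index 1: 46
Delta = 46 - 47 = -1
New sum = old_sum + delta = 159 + (-1) = 158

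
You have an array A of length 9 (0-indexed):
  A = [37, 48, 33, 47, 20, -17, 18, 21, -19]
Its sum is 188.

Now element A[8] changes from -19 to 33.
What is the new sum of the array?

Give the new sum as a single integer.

Old value at index 8: -19
New value at index 8: 33
Delta = 33 - -19 = 52
New sum = old_sum + delta = 188 + (52) = 240

Answer: 240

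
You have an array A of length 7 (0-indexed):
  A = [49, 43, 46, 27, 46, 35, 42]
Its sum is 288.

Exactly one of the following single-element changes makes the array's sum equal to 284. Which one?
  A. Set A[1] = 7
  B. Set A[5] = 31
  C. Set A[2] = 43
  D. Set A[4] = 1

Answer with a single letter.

Answer: B

Derivation:
Option A: A[1] 43->7, delta=-36, new_sum=288+(-36)=252
Option B: A[5] 35->31, delta=-4, new_sum=288+(-4)=284 <-- matches target
Option C: A[2] 46->43, delta=-3, new_sum=288+(-3)=285
Option D: A[4] 46->1, delta=-45, new_sum=288+(-45)=243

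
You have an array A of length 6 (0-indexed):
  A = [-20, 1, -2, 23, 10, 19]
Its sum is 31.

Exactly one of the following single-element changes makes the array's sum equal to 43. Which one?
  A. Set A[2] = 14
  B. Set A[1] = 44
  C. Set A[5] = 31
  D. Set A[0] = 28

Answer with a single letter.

Answer: C

Derivation:
Option A: A[2] -2->14, delta=16, new_sum=31+(16)=47
Option B: A[1] 1->44, delta=43, new_sum=31+(43)=74
Option C: A[5] 19->31, delta=12, new_sum=31+(12)=43 <-- matches target
Option D: A[0] -20->28, delta=48, new_sum=31+(48)=79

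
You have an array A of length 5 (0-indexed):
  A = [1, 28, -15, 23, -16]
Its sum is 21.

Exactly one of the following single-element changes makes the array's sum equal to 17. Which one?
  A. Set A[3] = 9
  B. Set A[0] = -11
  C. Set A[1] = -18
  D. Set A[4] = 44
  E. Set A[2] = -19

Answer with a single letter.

Answer: E

Derivation:
Option A: A[3] 23->9, delta=-14, new_sum=21+(-14)=7
Option B: A[0] 1->-11, delta=-12, new_sum=21+(-12)=9
Option C: A[1] 28->-18, delta=-46, new_sum=21+(-46)=-25
Option D: A[4] -16->44, delta=60, new_sum=21+(60)=81
Option E: A[2] -15->-19, delta=-4, new_sum=21+(-4)=17 <-- matches target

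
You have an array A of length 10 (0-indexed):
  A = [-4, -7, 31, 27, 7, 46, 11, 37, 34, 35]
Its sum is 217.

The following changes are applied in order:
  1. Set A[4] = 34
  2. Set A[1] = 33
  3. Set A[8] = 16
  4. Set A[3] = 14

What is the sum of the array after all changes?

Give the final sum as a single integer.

Answer: 253

Derivation:
Initial sum: 217
Change 1: A[4] 7 -> 34, delta = 27, sum = 244
Change 2: A[1] -7 -> 33, delta = 40, sum = 284
Change 3: A[8] 34 -> 16, delta = -18, sum = 266
Change 4: A[3] 27 -> 14, delta = -13, sum = 253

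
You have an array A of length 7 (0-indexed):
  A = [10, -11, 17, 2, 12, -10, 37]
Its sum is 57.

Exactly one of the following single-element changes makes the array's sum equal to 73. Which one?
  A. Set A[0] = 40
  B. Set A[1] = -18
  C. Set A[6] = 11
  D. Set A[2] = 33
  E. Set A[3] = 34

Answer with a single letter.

Answer: D

Derivation:
Option A: A[0] 10->40, delta=30, new_sum=57+(30)=87
Option B: A[1] -11->-18, delta=-7, new_sum=57+(-7)=50
Option C: A[6] 37->11, delta=-26, new_sum=57+(-26)=31
Option D: A[2] 17->33, delta=16, new_sum=57+(16)=73 <-- matches target
Option E: A[3] 2->34, delta=32, new_sum=57+(32)=89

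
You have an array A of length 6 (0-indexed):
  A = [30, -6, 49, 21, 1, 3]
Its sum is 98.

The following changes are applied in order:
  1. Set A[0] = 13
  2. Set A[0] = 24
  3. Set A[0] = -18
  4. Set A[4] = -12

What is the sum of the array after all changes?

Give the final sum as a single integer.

Answer: 37

Derivation:
Initial sum: 98
Change 1: A[0] 30 -> 13, delta = -17, sum = 81
Change 2: A[0] 13 -> 24, delta = 11, sum = 92
Change 3: A[0] 24 -> -18, delta = -42, sum = 50
Change 4: A[4] 1 -> -12, delta = -13, sum = 37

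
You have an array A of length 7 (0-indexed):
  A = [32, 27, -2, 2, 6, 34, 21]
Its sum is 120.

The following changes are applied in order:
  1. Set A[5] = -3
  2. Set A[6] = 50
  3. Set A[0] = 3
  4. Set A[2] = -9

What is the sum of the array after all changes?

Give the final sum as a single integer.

Initial sum: 120
Change 1: A[5] 34 -> -3, delta = -37, sum = 83
Change 2: A[6] 21 -> 50, delta = 29, sum = 112
Change 3: A[0] 32 -> 3, delta = -29, sum = 83
Change 4: A[2] -2 -> -9, delta = -7, sum = 76

Answer: 76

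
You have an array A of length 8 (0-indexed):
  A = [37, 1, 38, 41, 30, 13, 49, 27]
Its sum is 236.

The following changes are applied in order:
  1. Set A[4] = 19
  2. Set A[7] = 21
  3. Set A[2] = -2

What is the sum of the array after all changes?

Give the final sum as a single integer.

Answer: 179

Derivation:
Initial sum: 236
Change 1: A[4] 30 -> 19, delta = -11, sum = 225
Change 2: A[7] 27 -> 21, delta = -6, sum = 219
Change 3: A[2] 38 -> -2, delta = -40, sum = 179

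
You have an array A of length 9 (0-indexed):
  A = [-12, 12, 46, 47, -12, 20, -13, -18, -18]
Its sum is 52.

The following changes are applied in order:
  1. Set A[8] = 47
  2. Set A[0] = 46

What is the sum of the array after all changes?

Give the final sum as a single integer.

Answer: 175

Derivation:
Initial sum: 52
Change 1: A[8] -18 -> 47, delta = 65, sum = 117
Change 2: A[0] -12 -> 46, delta = 58, sum = 175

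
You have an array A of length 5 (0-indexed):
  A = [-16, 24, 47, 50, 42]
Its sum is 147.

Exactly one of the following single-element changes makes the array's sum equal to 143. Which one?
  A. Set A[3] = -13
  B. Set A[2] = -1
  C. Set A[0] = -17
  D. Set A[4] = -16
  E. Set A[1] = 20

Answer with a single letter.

Answer: E

Derivation:
Option A: A[3] 50->-13, delta=-63, new_sum=147+(-63)=84
Option B: A[2] 47->-1, delta=-48, new_sum=147+(-48)=99
Option C: A[0] -16->-17, delta=-1, new_sum=147+(-1)=146
Option D: A[4] 42->-16, delta=-58, new_sum=147+(-58)=89
Option E: A[1] 24->20, delta=-4, new_sum=147+(-4)=143 <-- matches target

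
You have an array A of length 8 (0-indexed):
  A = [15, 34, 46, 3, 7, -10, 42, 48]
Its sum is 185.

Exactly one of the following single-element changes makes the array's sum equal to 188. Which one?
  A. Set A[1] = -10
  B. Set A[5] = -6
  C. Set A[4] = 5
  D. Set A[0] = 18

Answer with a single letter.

Option A: A[1] 34->-10, delta=-44, new_sum=185+(-44)=141
Option B: A[5] -10->-6, delta=4, new_sum=185+(4)=189
Option C: A[4] 7->5, delta=-2, new_sum=185+(-2)=183
Option D: A[0] 15->18, delta=3, new_sum=185+(3)=188 <-- matches target

Answer: D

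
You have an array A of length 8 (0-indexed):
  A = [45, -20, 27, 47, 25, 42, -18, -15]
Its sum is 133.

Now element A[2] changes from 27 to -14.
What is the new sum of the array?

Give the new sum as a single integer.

Answer: 92

Derivation:
Old value at index 2: 27
New value at index 2: -14
Delta = -14 - 27 = -41
New sum = old_sum + delta = 133 + (-41) = 92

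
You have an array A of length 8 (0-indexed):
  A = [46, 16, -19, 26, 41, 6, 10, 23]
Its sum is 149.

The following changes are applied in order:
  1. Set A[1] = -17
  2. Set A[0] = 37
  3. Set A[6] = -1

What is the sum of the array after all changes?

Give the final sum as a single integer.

Initial sum: 149
Change 1: A[1] 16 -> -17, delta = -33, sum = 116
Change 2: A[0] 46 -> 37, delta = -9, sum = 107
Change 3: A[6] 10 -> -1, delta = -11, sum = 96

Answer: 96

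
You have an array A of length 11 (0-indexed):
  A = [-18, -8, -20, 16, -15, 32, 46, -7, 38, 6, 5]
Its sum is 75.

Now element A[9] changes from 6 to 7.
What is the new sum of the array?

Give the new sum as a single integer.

Old value at index 9: 6
New value at index 9: 7
Delta = 7 - 6 = 1
New sum = old_sum + delta = 75 + (1) = 76

Answer: 76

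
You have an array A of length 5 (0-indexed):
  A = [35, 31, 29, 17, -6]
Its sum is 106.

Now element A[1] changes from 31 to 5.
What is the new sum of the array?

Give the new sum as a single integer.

Answer: 80

Derivation:
Old value at index 1: 31
New value at index 1: 5
Delta = 5 - 31 = -26
New sum = old_sum + delta = 106 + (-26) = 80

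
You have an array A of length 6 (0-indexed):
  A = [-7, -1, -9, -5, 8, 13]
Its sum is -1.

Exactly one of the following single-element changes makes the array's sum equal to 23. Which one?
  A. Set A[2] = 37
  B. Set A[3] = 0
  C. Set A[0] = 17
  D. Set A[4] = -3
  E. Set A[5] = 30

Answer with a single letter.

Answer: C

Derivation:
Option A: A[2] -9->37, delta=46, new_sum=-1+(46)=45
Option B: A[3] -5->0, delta=5, new_sum=-1+(5)=4
Option C: A[0] -7->17, delta=24, new_sum=-1+(24)=23 <-- matches target
Option D: A[4] 8->-3, delta=-11, new_sum=-1+(-11)=-12
Option E: A[5] 13->30, delta=17, new_sum=-1+(17)=16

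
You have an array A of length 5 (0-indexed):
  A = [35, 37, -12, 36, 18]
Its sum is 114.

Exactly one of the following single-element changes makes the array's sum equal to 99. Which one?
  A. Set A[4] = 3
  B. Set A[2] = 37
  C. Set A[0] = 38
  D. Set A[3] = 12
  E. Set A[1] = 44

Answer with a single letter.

Answer: A

Derivation:
Option A: A[4] 18->3, delta=-15, new_sum=114+(-15)=99 <-- matches target
Option B: A[2] -12->37, delta=49, new_sum=114+(49)=163
Option C: A[0] 35->38, delta=3, new_sum=114+(3)=117
Option D: A[3] 36->12, delta=-24, new_sum=114+(-24)=90
Option E: A[1] 37->44, delta=7, new_sum=114+(7)=121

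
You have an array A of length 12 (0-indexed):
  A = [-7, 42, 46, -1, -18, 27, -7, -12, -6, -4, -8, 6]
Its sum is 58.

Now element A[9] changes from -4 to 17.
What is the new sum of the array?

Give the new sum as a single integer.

Old value at index 9: -4
New value at index 9: 17
Delta = 17 - -4 = 21
New sum = old_sum + delta = 58 + (21) = 79

Answer: 79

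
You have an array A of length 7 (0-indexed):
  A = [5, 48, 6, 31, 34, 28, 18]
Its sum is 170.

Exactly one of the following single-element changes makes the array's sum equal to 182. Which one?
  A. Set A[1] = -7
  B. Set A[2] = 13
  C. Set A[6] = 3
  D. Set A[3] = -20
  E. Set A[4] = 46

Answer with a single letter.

Option A: A[1] 48->-7, delta=-55, new_sum=170+(-55)=115
Option B: A[2] 6->13, delta=7, new_sum=170+(7)=177
Option C: A[6] 18->3, delta=-15, new_sum=170+(-15)=155
Option D: A[3] 31->-20, delta=-51, new_sum=170+(-51)=119
Option E: A[4] 34->46, delta=12, new_sum=170+(12)=182 <-- matches target

Answer: E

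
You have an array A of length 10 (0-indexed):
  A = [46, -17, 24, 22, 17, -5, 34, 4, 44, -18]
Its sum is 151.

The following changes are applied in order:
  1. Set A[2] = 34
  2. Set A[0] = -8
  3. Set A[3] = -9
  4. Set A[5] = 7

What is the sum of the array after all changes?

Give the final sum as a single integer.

Initial sum: 151
Change 1: A[2] 24 -> 34, delta = 10, sum = 161
Change 2: A[0] 46 -> -8, delta = -54, sum = 107
Change 3: A[3] 22 -> -9, delta = -31, sum = 76
Change 4: A[5] -5 -> 7, delta = 12, sum = 88

Answer: 88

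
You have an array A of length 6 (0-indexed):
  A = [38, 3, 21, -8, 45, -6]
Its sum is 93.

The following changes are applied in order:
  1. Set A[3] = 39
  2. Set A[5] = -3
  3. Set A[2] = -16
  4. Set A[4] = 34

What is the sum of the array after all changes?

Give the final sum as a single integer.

Answer: 95

Derivation:
Initial sum: 93
Change 1: A[3] -8 -> 39, delta = 47, sum = 140
Change 2: A[5] -6 -> -3, delta = 3, sum = 143
Change 3: A[2] 21 -> -16, delta = -37, sum = 106
Change 4: A[4] 45 -> 34, delta = -11, sum = 95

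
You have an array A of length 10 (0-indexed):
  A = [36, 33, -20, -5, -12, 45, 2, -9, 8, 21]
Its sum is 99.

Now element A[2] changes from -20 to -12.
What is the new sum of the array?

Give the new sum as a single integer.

Old value at index 2: -20
New value at index 2: -12
Delta = -12 - -20 = 8
New sum = old_sum + delta = 99 + (8) = 107

Answer: 107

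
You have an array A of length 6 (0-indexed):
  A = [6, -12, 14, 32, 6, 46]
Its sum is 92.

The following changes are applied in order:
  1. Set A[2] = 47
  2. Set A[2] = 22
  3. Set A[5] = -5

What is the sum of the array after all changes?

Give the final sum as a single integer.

Initial sum: 92
Change 1: A[2] 14 -> 47, delta = 33, sum = 125
Change 2: A[2] 47 -> 22, delta = -25, sum = 100
Change 3: A[5] 46 -> -5, delta = -51, sum = 49

Answer: 49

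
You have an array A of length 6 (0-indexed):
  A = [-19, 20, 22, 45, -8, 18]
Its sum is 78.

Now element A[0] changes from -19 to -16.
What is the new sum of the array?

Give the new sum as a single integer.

Answer: 81

Derivation:
Old value at index 0: -19
New value at index 0: -16
Delta = -16 - -19 = 3
New sum = old_sum + delta = 78 + (3) = 81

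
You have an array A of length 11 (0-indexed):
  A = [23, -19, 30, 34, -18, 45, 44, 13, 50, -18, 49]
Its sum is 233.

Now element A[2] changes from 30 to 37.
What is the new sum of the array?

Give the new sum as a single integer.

Answer: 240

Derivation:
Old value at index 2: 30
New value at index 2: 37
Delta = 37 - 30 = 7
New sum = old_sum + delta = 233 + (7) = 240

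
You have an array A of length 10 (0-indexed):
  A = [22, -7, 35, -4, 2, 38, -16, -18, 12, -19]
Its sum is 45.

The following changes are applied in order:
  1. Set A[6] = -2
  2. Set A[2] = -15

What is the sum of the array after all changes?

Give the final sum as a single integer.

Answer: 9

Derivation:
Initial sum: 45
Change 1: A[6] -16 -> -2, delta = 14, sum = 59
Change 2: A[2] 35 -> -15, delta = -50, sum = 9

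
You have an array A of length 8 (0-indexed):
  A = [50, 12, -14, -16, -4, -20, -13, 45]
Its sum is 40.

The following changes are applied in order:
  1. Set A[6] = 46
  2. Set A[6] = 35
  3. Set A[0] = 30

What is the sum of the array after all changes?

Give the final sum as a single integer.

Answer: 68

Derivation:
Initial sum: 40
Change 1: A[6] -13 -> 46, delta = 59, sum = 99
Change 2: A[6] 46 -> 35, delta = -11, sum = 88
Change 3: A[0] 50 -> 30, delta = -20, sum = 68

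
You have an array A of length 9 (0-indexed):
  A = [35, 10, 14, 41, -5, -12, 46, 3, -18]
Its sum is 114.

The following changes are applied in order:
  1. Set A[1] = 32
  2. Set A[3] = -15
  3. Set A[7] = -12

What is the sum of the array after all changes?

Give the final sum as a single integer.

Initial sum: 114
Change 1: A[1] 10 -> 32, delta = 22, sum = 136
Change 2: A[3] 41 -> -15, delta = -56, sum = 80
Change 3: A[7] 3 -> -12, delta = -15, sum = 65

Answer: 65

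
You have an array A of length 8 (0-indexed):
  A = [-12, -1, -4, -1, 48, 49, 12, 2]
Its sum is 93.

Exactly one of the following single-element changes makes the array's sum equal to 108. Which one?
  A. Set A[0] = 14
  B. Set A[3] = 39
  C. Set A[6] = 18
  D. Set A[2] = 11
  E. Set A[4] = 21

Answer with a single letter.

Answer: D

Derivation:
Option A: A[0] -12->14, delta=26, new_sum=93+(26)=119
Option B: A[3] -1->39, delta=40, new_sum=93+(40)=133
Option C: A[6] 12->18, delta=6, new_sum=93+(6)=99
Option D: A[2] -4->11, delta=15, new_sum=93+(15)=108 <-- matches target
Option E: A[4] 48->21, delta=-27, new_sum=93+(-27)=66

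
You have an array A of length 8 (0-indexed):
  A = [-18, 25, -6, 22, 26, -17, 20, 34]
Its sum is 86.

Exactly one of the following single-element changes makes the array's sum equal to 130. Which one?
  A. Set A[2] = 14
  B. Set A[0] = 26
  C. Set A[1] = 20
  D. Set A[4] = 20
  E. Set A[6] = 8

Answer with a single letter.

Option A: A[2] -6->14, delta=20, new_sum=86+(20)=106
Option B: A[0] -18->26, delta=44, new_sum=86+(44)=130 <-- matches target
Option C: A[1] 25->20, delta=-5, new_sum=86+(-5)=81
Option D: A[4] 26->20, delta=-6, new_sum=86+(-6)=80
Option E: A[6] 20->8, delta=-12, new_sum=86+(-12)=74

Answer: B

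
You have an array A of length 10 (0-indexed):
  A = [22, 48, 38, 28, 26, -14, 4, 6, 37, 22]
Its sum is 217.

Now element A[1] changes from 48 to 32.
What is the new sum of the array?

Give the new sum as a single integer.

Answer: 201

Derivation:
Old value at index 1: 48
New value at index 1: 32
Delta = 32 - 48 = -16
New sum = old_sum + delta = 217 + (-16) = 201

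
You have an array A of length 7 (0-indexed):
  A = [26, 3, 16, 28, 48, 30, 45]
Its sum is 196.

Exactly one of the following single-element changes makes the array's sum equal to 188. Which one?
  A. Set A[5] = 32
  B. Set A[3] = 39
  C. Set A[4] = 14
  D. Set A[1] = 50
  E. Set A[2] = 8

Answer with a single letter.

Answer: E

Derivation:
Option A: A[5] 30->32, delta=2, new_sum=196+(2)=198
Option B: A[3] 28->39, delta=11, new_sum=196+(11)=207
Option C: A[4] 48->14, delta=-34, new_sum=196+(-34)=162
Option D: A[1] 3->50, delta=47, new_sum=196+(47)=243
Option E: A[2] 16->8, delta=-8, new_sum=196+(-8)=188 <-- matches target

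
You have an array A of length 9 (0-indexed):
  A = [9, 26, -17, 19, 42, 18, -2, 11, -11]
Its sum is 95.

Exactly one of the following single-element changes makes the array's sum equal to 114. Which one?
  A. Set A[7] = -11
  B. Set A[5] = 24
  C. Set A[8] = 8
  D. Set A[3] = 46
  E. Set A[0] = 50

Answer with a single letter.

Answer: C

Derivation:
Option A: A[7] 11->-11, delta=-22, new_sum=95+(-22)=73
Option B: A[5] 18->24, delta=6, new_sum=95+(6)=101
Option C: A[8] -11->8, delta=19, new_sum=95+(19)=114 <-- matches target
Option D: A[3] 19->46, delta=27, new_sum=95+(27)=122
Option E: A[0] 9->50, delta=41, new_sum=95+(41)=136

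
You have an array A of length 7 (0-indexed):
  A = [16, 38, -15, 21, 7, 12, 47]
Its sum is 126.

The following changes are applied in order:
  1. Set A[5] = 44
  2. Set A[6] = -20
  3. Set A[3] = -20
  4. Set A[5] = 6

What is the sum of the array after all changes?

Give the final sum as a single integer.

Answer: 12

Derivation:
Initial sum: 126
Change 1: A[5] 12 -> 44, delta = 32, sum = 158
Change 2: A[6] 47 -> -20, delta = -67, sum = 91
Change 3: A[3] 21 -> -20, delta = -41, sum = 50
Change 4: A[5] 44 -> 6, delta = -38, sum = 12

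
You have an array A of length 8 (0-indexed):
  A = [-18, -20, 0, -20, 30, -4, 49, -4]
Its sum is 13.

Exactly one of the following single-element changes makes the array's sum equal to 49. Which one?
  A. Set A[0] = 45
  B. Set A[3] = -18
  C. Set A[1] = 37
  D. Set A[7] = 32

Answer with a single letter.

Option A: A[0] -18->45, delta=63, new_sum=13+(63)=76
Option B: A[3] -20->-18, delta=2, new_sum=13+(2)=15
Option C: A[1] -20->37, delta=57, new_sum=13+(57)=70
Option D: A[7] -4->32, delta=36, new_sum=13+(36)=49 <-- matches target

Answer: D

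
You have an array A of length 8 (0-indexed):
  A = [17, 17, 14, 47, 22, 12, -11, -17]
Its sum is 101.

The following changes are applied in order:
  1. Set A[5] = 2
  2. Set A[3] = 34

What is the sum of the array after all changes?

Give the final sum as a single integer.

Initial sum: 101
Change 1: A[5] 12 -> 2, delta = -10, sum = 91
Change 2: A[3] 47 -> 34, delta = -13, sum = 78

Answer: 78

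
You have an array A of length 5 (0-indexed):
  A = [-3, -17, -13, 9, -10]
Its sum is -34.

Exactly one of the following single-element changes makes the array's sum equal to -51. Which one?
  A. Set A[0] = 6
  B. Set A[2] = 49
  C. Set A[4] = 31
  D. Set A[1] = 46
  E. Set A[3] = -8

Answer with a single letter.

Option A: A[0] -3->6, delta=9, new_sum=-34+(9)=-25
Option B: A[2] -13->49, delta=62, new_sum=-34+(62)=28
Option C: A[4] -10->31, delta=41, new_sum=-34+(41)=7
Option D: A[1] -17->46, delta=63, new_sum=-34+(63)=29
Option E: A[3] 9->-8, delta=-17, new_sum=-34+(-17)=-51 <-- matches target

Answer: E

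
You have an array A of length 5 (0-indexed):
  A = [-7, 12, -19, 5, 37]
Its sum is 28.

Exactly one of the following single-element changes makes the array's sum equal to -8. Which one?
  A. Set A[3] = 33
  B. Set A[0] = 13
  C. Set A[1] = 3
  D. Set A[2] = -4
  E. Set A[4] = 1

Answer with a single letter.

Option A: A[3] 5->33, delta=28, new_sum=28+(28)=56
Option B: A[0] -7->13, delta=20, new_sum=28+(20)=48
Option C: A[1] 12->3, delta=-9, new_sum=28+(-9)=19
Option D: A[2] -19->-4, delta=15, new_sum=28+(15)=43
Option E: A[4] 37->1, delta=-36, new_sum=28+(-36)=-8 <-- matches target

Answer: E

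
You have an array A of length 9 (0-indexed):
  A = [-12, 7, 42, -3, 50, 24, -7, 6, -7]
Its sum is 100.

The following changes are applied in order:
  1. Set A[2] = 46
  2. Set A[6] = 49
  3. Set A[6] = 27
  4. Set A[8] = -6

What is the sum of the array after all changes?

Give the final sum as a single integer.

Initial sum: 100
Change 1: A[2] 42 -> 46, delta = 4, sum = 104
Change 2: A[6] -7 -> 49, delta = 56, sum = 160
Change 3: A[6] 49 -> 27, delta = -22, sum = 138
Change 4: A[8] -7 -> -6, delta = 1, sum = 139

Answer: 139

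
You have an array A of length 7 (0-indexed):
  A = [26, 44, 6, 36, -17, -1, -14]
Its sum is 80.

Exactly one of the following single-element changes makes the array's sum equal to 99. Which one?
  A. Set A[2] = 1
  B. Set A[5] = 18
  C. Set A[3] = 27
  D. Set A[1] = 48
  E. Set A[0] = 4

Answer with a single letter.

Answer: B

Derivation:
Option A: A[2] 6->1, delta=-5, new_sum=80+(-5)=75
Option B: A[5] -1->18, delta=19, new_sum=80+(19)=99 <-- matches target
Option C: A[3] 36->27, delta=-9, new_sum=80+(-9)=71
Option D: A[1] 44->48, delta=4, new_sum=80+(4)=84
Option E: A[0] 26->4, delta=-22, new_sum=80+(-22)=58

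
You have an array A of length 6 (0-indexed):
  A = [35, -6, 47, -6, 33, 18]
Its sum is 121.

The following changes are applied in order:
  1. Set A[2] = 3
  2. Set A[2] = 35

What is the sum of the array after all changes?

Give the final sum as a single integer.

Answer: 109

Derivation:
Initial sum: 121
Change 1: A[2] 47 -> 3, delta = -44, sum = 77
Change 2: A[2] 3 -> 35, delta = 32, sum = 109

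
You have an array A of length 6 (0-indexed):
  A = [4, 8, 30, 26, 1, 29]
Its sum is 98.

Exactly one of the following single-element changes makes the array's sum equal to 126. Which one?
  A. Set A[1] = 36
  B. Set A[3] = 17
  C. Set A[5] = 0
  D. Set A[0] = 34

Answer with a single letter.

Answer: A

Derivation:
Option A: A[1] 8->36, delta=28, new_sum=98+(28)=126 <-- matches target
Option B: A[3] 26->17, delta=-9, new_sum=98+(-9)=89
Option C: A[5] 29->0, delta=-29, new_sum=98+(-29)=69
Option D: A[0] 4->34, delta=30, new_sum=98+(30)=128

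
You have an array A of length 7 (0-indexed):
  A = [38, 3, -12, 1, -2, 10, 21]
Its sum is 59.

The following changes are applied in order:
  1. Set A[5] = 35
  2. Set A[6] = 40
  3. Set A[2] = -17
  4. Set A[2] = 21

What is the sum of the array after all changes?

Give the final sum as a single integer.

Answer: 136

Derivation:
Initial sum: 59
Change 1: A[5] 10 -> 35, delta = 25, sum = 84
Change 2: A[6] 21 -> 40, delta = 19, sum = 103
Change 3: A[2] -12 -> -17, delta = -5, sum = 98
Change 4: A[2] -17 -> 21, delta = 38, sum = 136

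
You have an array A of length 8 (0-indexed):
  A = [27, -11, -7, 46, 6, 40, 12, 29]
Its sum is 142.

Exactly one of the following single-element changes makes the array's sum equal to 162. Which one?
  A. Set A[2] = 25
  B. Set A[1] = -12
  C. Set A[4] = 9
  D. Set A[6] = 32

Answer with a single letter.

Option A: A[2] -7->25, delta=32, new_sum=142+(32)=174
Option B: A[1] -11->-12, delta=-1, new_sum=142+(-1)=141
Option C: A[4] 6->9, delta=3, new_sum=142+(3)=145
Option D: A[6] 12->32, delta=20, new_sum=142+(20)=162 <-- matches target

Answer: D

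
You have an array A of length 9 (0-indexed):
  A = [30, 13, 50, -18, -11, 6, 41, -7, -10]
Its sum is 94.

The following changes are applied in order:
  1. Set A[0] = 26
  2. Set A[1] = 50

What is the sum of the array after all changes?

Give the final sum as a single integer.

Initial sum: 94
Change 1: A[0] 30 -> 26, delta = -4, sum = 90
Change 2: A[1] 13 -> 50, delta = 37, sum = 127

Answer: 127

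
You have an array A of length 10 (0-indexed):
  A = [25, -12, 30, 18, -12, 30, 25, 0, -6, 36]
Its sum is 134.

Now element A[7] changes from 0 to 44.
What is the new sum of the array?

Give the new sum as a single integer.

Answer: 178

Derivation:
Old value at index 7: 0
New value at index 7: 44
Delta = 44 - 0 = 44
New sum = old_sum + delta = 134 + (44) = 178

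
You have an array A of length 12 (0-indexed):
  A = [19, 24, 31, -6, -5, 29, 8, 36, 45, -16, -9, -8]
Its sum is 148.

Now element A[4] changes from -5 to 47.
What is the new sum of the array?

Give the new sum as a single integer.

Answer: 200

Derivation:
Old value at index 4: -5
New value at index 4: 47
Delta = 47 - -5 = 52
New sum = old_sum + delta = 148 + (52) = 200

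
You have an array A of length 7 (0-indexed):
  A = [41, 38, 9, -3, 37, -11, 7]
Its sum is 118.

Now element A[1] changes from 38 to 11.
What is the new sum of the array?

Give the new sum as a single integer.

Old value at index 1: 38
New value at index 1: 11
Delta = 11 - 38 = -27
New sum = old_sum + delta = 118 + (-27) = 91

Answer: 91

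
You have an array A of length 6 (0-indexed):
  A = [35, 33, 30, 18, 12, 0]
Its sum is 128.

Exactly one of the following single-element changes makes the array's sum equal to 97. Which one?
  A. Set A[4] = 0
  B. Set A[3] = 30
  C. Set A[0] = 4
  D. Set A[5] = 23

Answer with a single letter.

Option A: A[4] 12->0, delta=-12, new_sum=128+(-12)=116
Option B: A[3] 18->30, delta=12, new_sum=128+(12)=140
Option C: A[0] 35->4, delta=-31, new_sum=128+(-31)=97 <-- matches target
Option D: A[5] 0->23, delta=23, new_sum=128+(23)=151

Answer: C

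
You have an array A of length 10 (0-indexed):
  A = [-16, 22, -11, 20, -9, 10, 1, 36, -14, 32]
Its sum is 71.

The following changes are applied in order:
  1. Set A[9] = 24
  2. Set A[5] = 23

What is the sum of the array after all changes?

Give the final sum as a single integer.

Initial sum: 71
Change 1: A[9] 32 -> 24, delta = -8, sum = 63
Change 2: A[5] 10 -> 23, delta = 13, sum = 76

Answer: 76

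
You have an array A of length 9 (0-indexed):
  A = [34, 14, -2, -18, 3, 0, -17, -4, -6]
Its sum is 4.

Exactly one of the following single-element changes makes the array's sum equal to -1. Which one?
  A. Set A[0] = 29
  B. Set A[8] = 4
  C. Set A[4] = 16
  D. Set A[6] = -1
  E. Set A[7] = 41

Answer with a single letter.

Answer: A

Derivation:
Option A: A[0] 34->29, delta=-5, new_sum=4+(-5)=-1 <-- matches target
Option B: A[8] -6->4, delta=10, new_sum=4+(10)=14
Option C: A[4] 3->16, delta=13, new_sum=4+(13)=17
Option D: A[6] -17->-1, delta=16, new_sum=4+(16)=20
Option E: A[7] -4->41, delta=45, new_sum=4+(45)=49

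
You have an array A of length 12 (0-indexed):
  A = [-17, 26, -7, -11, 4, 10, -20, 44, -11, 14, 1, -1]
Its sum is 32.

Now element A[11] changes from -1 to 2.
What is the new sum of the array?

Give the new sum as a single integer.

Old value at index 11: -1
New value at index 11: 2
Delta = 2 - -1 = 3
New sum = old_sum + delta = 32 + (3) = 35

Answer: 35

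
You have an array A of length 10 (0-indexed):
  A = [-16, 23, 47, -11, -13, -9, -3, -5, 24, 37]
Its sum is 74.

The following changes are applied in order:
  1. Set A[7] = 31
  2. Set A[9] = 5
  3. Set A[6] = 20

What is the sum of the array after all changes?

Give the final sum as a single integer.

Answer: 101

Derivation:
Initial sum: 74
Change 1: A[7] -5 -> 31, delta = 36, sum = 110
Change 2: A[9] 37 -> 5, delta = -32, sum = 78
Change 3: A[6] -3 -> 20, delta = 23, sum = 101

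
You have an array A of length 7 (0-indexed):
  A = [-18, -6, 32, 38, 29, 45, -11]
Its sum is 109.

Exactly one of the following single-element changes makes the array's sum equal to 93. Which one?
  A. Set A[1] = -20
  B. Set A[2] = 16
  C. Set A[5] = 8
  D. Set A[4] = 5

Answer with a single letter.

Option A: A[1] -6->-20, delta=-14, new_sum=109+(-14)=95
Option B: A[2] 32->16, delta=-16, new_sum=109+(-16)=93 <-- matches target
Option C: A[5] 45->8, delta=-37, new_sum=109+(-37)=72
Option D: A[4] 29->5, delta=-24, new_sum=109+(-24)=85

Answer: B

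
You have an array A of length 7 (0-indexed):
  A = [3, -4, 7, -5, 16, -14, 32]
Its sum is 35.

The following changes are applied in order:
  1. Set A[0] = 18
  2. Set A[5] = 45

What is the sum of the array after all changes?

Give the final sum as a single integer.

Initial sum: 35
Change 1: A[0] 3 -> 18, delta = 15, sum = 50
Change 2: A[5] -14 -> 45, delta = 59, sum = 109

Answer: 109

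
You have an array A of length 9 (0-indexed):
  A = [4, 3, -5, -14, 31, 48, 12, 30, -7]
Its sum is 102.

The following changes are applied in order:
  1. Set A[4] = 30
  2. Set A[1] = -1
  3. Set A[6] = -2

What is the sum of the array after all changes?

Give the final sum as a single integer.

Answer: 83

Derivation:
Initial sum: 102
Change 1: A[4] 31 -> 30, delta = -1, sum = 101
Change 2: A[1] 3 -> -1, delta = -4, sum = 97
Change 3: A[6] 12 -> -2, delta = -14, sum = 83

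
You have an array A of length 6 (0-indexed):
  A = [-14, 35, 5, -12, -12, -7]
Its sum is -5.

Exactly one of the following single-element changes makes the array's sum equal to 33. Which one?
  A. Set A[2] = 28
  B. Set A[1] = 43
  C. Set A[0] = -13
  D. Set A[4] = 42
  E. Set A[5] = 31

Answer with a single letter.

Answer: E

Derivation:
Option A: A[2] 5->28, delta=23, new_sum=-5+(23)=18
Option B: A[1] 35->43, delta=8, new_sum=-5+(8)=3
Option C: A[0] -14->-13, delta=1, new_sum=-5+(1)=-4
Option D: A[4] -12->42, delta=54, new_sum=-5+(54)=49
Option E: A[5] -7->31, delta=38, new_sum=-5+(38)=33 <-- matches target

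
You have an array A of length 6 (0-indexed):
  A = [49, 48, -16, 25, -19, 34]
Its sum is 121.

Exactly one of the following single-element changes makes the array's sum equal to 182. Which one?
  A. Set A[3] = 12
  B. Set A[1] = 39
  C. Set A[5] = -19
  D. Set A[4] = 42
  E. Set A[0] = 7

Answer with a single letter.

Option A: A[3] 25->12, delta=-13, new_sum=121+(-13)=108
Option B: A[1] 48->39, delta=-9, new_sum=121+(-9)=112
Option C: A[5] 34->-19, delta=-53, new_sum=121+(-53)=68
Option D: A[4] -19->42, delta=61, new_sum=121+(61)=182 <-- matches target
Option E: A[0] 49->7, delta=-42, new_sum=121+(-42)=79

Answer: D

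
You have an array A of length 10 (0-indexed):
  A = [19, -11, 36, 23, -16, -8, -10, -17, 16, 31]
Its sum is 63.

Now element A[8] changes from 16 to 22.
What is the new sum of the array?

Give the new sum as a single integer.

Answer: 69

Derivation:
Old value at index 8: 16
New value at index 8: 22
Delta = 22 - 16 = 6
New sum = old_sum + delta = 63 + (6) = 69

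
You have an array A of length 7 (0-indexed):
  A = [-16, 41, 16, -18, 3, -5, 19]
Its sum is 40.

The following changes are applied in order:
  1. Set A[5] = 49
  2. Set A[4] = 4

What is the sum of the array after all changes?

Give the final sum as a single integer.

Initial sum: 40
Change 1: A[5] -5 -> 49, delta = 54, sum = 94
Change 2: A[4] 3 -> 4, delta = 1, sum = 95

Answer: 95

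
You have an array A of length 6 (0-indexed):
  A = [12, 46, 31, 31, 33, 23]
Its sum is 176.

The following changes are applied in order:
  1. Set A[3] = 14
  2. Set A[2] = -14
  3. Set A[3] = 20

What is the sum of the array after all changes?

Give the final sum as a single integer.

Initial sum: 176
Change 1: A[3] 31 -> 14, delta = -17, sum = 159
Change 2: A[2] 31 -> -14, delta = -45, sum = 114
Change 3: A[3] 14 -> 20, delta = 6, sum = 120

Answer: 120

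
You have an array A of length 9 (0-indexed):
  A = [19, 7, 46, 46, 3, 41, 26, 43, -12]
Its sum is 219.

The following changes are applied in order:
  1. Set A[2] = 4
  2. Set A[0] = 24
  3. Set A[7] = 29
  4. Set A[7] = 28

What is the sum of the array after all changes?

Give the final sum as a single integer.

Answer: 167

Derivation:
Initial sum: 219
Change 1: A[2] 46 -> 4, delta = -42, sum = 177
Change 2: A[0] 19 -> 24, delta = 5, sum = 182
Change 3: A[7] 43 -> 29, delta = -14, sum = 168
Change 4: A[7] 29 -> 28, delta = -1, sum = 167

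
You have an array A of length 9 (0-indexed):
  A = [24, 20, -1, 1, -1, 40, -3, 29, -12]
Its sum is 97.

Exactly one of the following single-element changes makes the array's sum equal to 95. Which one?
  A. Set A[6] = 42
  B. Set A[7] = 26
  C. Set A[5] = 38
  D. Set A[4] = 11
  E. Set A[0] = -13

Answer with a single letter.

Answer: C

Derivation:
Option A: A[6] -3->42, delta=45, new_sum=97+(45)=142
Option B: A[7] 29->26, delta=-3, new_sum=97+(-3)=94
Option C: A[5] 40->38, delta=-2, new_sum=97+(-2)=95 <-- matches target
Option D: A[4] -1->11, delta=12, new_sum=97+(12)=109
Option E: A[0] 24->-13, delta=-37, new_sum=97+(-37)=60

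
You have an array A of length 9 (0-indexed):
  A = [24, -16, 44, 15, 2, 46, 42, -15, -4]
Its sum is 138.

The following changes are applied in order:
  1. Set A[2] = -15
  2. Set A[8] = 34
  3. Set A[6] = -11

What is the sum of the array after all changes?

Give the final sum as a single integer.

Initial sum: 138
Change 1: A[2] 44 -> -15, delta = -59, sum = 79
Change 2: A[8] -4 -> 34, delta = 38, sum = 117
Change 3: A[6] 42 -> -11, delta = -53, sum = 64

Answer: 64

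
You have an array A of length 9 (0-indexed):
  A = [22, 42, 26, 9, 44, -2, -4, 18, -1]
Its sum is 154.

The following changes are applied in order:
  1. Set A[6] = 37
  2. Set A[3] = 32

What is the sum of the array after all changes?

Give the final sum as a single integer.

Answer: 218

Derivation:
Initial sum: 154
Change 1: A[6] -4 -> 37, delta = 41, sum = 195
Change 2: A[3] 9 -> 32, delta = 23, sum = 218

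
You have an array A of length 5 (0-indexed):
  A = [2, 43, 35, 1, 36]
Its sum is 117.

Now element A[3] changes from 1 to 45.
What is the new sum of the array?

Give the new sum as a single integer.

Answer: 161

Derivation:
Old value at index 3: 1
New value at index 3: 45
Delta = 45 - 1 = 44
New sum = old_sum + delta = 117 + (44) = 161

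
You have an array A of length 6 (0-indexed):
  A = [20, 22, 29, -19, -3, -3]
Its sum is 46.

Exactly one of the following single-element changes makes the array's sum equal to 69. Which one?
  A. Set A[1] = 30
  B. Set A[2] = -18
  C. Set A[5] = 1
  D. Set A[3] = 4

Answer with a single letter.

Answer: D

Derivation:
Option A: A[1] 22->30, delta=8, new_sum=46+(8)=54
Option B: A[2] 29->-18, delta=-47, new_sum=46+(-47)=-1
Option C: A[5] -3->1, delta=4, new_sum=46+(4)=50
Option D: A[3] -19->4, delta=23, new_sum=46+(23)=69 <-- matches target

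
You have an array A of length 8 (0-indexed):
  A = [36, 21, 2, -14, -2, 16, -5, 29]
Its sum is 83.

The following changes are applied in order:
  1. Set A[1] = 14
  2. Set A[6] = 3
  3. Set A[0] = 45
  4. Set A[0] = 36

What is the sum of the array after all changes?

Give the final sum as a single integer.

Answer: 84

Derivation:
Initial sum: 83
Change 1: A[1] 21 -> 14, delta = -7, sum = 76
Change 2: A[6] -5 -> 3, delta = 8, sum = 84
Change 3: A[0] 36 -> 45, delta = 9, sum = 93
Change 4: A[0] 45 -> 36, delta = -9, sum = 84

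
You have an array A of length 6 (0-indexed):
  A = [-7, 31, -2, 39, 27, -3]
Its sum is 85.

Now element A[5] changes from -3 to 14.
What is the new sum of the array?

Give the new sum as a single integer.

Old value at index 5: -3
New value at index 5: 14
Delta = 14 - -3 = 17
New sum = old_sum + delta = 85 + (17) = 102

Answer: 102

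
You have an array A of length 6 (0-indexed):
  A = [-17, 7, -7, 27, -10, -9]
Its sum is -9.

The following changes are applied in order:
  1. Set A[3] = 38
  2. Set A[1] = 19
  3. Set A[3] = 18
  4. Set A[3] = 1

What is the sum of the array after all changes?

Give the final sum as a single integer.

Answer: -23

Derivation:
Initial sum: -9
Change 1: A[3] 27 -> 38, delta = 11, sum = 2
Change 2: A[1] 7 -> 19, delta = 12, sum = 14
Change 3: A[3] 38 -> 18, delta = -20, sum = -6
Change 4: A[3] 18 -> 1, delta = -17, sum = -23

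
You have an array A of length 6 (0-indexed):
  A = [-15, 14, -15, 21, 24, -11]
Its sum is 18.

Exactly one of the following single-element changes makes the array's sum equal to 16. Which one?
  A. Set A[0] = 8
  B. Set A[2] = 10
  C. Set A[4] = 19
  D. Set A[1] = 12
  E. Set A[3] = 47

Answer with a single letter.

Option A: A[0] -15->8, delta=23, new_sum=18+(23)=41
Option B: A[2] -15->10, delta=25, new_sum=18+(25)=43
Option C: A[4] 24->19, delta=-5, new_sum=18+(-5)=13
Option D: A[1] 14->12, delta=-2, new_sum=18+(-2)=16 <-- matches target
Option E: A[3] 21->47, delta=26, new_sum=18+(26)=44

Answer: D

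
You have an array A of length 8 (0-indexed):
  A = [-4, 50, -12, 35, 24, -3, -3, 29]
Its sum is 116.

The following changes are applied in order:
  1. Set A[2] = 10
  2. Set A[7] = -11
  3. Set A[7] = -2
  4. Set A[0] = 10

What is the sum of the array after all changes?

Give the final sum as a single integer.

Initial sum: 116
Change 1: A[2] -12 -> 10, delta = 22, sum = 138
Change 2: A[7] 29 -> -11, delta = -40, sum = 98
Change 3: A[7] -11 -> -2, delta = 9, sum = 107
Change 4: A[0] -4 -> 10, delta = 14, sum = 121

Answer: 121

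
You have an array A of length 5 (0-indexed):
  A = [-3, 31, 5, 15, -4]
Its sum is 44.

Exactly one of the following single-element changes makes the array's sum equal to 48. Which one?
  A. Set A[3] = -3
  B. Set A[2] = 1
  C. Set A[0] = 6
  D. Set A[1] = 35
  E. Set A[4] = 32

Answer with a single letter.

Option A: A[3] 15->-3, delta=-18, new_sum=44+(-18)=26
Option B: A[2] 5->1, delta=-4, new_sum=44+(-4)=40
Option C: A[0] -3->6, delta=9, new_sum=44+(9)=53
Option D: A[1] 31->35, delta=4, new_sum=44+(4)=48 <-- matches target
Option E: A[4] -4->32, delta=36, new_sum=44+(36)=80

Answer: D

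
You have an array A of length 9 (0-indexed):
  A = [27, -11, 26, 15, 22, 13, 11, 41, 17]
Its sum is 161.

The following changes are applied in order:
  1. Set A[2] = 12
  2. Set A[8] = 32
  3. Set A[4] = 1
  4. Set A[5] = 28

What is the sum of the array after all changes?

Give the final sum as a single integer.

Initial sum: 161
Change 1: A[2] 26 -> 12, delta = -14, sum = 147
Change 2: A[8] 17 -> 32, delta = 15, sum = 162
Change 3: A[4] 22 -> 1, delta = -21, sum = 141
Change 4: A[5] 13 -> 28, delta = 15, sum = 156

Answer: 156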